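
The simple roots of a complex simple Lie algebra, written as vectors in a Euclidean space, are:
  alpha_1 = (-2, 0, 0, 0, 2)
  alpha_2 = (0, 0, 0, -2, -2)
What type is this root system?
A_2 (sl(3))

Compute the Cartan integers a_ij = 2(alpha_i, alpha_j)/(alpha_j, alpha_j); the resulting 2x2 Cartan matrix is
[[2, -1], [-1, 2]].
All simple roots have the same length, so the diagram is simply laced. The associated Dynkin diagram is a chain of 2 nodes with single edges (A_2), so the type is A_2 (the algebra sl(3)).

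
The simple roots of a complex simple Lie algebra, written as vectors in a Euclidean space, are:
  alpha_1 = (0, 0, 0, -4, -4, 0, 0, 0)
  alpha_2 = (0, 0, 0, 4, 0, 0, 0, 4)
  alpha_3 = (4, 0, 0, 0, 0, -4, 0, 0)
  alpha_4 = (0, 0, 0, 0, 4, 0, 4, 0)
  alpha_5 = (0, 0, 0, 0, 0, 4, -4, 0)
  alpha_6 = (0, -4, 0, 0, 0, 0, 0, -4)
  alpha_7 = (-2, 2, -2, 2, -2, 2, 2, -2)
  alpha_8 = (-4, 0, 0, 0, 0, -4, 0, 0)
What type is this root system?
Compute the Cartan integers a_ij = 2(alpha_i, alpha_j)/(alpha_j, alpha_j); the resulting 8x8 Cartan matrix is
[[2, -1, 0, -1, 0, 0, 0, 0], [-1, 2, 0, 0, 0, -1, 0, 0], [0, 0, 2, 0, -1, 0, -1, 0], [-1, 0, 0, 2, -1, 0, 0, 0], [0, 0, -1, -1, 2, 0, 0, -1], [0, -1, 0, 0, 0, 2, 0, 0], [0, 0, -1, 0, 0, 0, 2, 0], [0, 0, 0, 0, -1, 0, 0, 2]].
All simple roots have the same length, so the diagram is simply laced. The associated Dynkin diagram is a chain of 7 nodes with one extra node attached to the third node from one end (E_8), so the type is E_8.

E_8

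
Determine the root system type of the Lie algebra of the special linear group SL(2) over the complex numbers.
This is sl(2), which has dimension 2^2 - 1 = 3 and rank 2 - 1 = 1 (a Cartan subalgebra is the diagonal traceless matrices). In the classification of classical Lie algebras, the special linear algebra sl(n+1) has type A_n; here n = 1, so the Dynkin diagram is a chain of 1 nodes with single edges (A_1). Hence the type is A_1.

A_1 (sl(2))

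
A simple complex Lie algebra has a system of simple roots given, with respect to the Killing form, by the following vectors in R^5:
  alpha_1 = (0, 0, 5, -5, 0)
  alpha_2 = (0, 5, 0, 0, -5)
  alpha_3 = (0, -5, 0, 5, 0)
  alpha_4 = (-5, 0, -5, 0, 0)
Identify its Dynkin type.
A_4

Compute the Cartan integers a_ij = 2(alpha_i, alpha_j)/(alpha_j, alpha_j); the resulting 4x4 Cartan matrix is
[[2, 0, -1, -1], [0, 2, -1, 0], [-1, -1, 2, 0], [-1, 0, 0, 2]].
All simple roots have the same length, so the diagram is simply laced. The associated Dynkin diagram is a chain of 4 nodes with single edges (A_4), so the type is A_4 (the algebra sl(5)).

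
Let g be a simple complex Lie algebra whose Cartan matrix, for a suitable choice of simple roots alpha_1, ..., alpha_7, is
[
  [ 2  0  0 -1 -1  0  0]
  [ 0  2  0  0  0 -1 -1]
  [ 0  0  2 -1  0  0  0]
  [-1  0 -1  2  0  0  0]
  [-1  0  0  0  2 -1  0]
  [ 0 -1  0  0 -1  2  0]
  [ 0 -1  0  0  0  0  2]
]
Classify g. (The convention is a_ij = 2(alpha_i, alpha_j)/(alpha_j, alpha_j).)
A_7

The matrix has rank 7 with 2's on the diagonal. Reading the off-diagonal entries as Dynkin edges (a single edge where a_ij = a_ji = -1; a double or triple edge where a_ij * a_ji = 2 or 3), the diagram is a chain of 7 nodes with single edges (A_7). One simple-root ordering that puts it in standard form is (alpha_7, alpha_2, alpha_6, alpha_5, alpha_1, alpha_4, alpha_3). So the algebra is type A_7, i.e. sl(8).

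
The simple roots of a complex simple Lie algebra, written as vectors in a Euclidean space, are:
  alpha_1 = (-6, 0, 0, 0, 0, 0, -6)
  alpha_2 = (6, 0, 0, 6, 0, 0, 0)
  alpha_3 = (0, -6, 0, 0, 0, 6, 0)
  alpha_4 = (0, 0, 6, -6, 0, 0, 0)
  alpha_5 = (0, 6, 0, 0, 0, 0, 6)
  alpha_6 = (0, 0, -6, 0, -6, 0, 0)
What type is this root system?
Compute the Cartan integers a_ij = 2(alpha_i, alpha_j)/(alpha_j, alpha_j); the resulting 6x6 Cartan matrix is
[[2, -1, 0, 0, -1, 0], [-1, 2, 0, -1, 0, 0], [0, 0, 2, 0, -1, 0], [0, -1, 0, 2, 0, -1], [-1, 0, -1, 0, 2, 0], [0, 0, 0, -1, 0, 2]].
All simple roots have the same length, so the diagram is simply laced. The associated Dynkin diagram is a chain of 6 nodes with single edges (A_6), so the type is A_6 (the algebra sl(7)).

A6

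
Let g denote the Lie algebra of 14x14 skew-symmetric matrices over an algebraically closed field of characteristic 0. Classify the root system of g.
This is so(14) with 14 even, which has dimension 14(14-1)/2 = 91 and rank 14/2 = 7. In the classification of classical Lie algebras, the orthogonal algebra so(2n) in an even number of variables has type D_n; here n = 7, so the Dynkin diagram is a chain of 5 nodes with a fork of two nodes at one end (D_7). Hence the type is D_7.

D7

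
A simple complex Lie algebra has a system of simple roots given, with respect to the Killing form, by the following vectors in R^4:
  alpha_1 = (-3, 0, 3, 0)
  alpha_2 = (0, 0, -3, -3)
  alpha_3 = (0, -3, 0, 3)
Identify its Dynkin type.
A_3

Compute the Cartan integers a_ij = 2(alpha_i, alpha_j)/(alpha_j, alpha_j); the resulting 3x3 Cartan matrix is
[[2, -1, 0], [-1, 2, -1], [0, -1, 2]].
All simple roots have the same length, so the diagram is simply laced. The associated Dynkin diagram is a chain of 3 nodes with single edges (A_3), so the type is A_3 (the algebra sl(4)).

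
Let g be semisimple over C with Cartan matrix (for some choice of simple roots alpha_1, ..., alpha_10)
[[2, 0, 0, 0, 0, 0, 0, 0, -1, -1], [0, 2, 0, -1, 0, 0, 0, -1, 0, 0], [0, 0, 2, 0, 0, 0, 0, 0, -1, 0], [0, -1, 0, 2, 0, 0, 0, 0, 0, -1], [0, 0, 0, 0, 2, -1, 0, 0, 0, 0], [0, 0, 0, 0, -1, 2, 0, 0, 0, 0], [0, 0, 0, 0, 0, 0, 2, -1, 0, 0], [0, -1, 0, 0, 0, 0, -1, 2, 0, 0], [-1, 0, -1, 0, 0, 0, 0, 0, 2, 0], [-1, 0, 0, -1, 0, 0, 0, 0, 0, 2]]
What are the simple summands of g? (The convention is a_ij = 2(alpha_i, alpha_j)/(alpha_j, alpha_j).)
The diagram associated to this matrix has two connected components: the simple roots {alpha_5, alpha_6} form a chain of 2 nodes with single edges (A_2), and {alpha_1, alpha_2, alpha_3, alpha_4, alpha_7, alpha_8, alpha_9, alpha_10} form a chain of 8 nodes with single edges (A_8). A semisimple Lie algebra decomposes uniquely as the direct sum of simple ideals, one per connected component of its Dynkin diagram, so g ≅ A_2 ⊕ A_8 (dimension 8 + 80 = 88).

type A_2 + type A_8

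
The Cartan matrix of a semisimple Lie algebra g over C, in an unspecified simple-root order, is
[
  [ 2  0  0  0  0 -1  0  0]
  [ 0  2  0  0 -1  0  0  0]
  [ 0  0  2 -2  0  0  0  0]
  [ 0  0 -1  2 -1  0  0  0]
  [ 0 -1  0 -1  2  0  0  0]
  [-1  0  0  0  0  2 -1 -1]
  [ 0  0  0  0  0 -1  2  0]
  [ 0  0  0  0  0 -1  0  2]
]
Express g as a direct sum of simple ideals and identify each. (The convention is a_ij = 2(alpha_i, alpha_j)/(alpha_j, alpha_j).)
The diagram associated to this matrix has two connected components: the simple roots {alpha_2, alpha_3, alpha_4, alpha_5} form a chain of 4 nodes with a double edge at one end; the terminal node there is the unique long simple root (C_4), and {alpha_1, alpha_6, alpha_7, alpha_8} form a chain of 2 nodes with a fork of two nodes at one end (D_4). A semisimple Lie algebra decomposes uniquely as the direct sum of simple ideals, one per connected component of its Dynkin diagram, so g ≅ C_4 ⊕ D_4 (dimension 36 + 28 = 64).

C_4 ⊕ D_4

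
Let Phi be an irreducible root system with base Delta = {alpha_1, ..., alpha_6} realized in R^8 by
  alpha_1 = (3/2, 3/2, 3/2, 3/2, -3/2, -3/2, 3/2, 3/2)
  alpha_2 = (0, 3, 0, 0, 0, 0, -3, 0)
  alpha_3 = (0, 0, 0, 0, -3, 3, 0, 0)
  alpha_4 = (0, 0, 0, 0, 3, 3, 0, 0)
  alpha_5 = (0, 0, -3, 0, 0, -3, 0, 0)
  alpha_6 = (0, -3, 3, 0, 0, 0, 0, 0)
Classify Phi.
type E_6

Compute the Cartan integers a_ij = 2(alpha_i, alpha_j)/(alpha_j, alpha_j); the resulting 6x6 Cartan matrix is
[[2, 0, 0, -1, 0, 0], [0, 2, 0, 0, 0, -1], [0, 0, 2, 0, -1, 0], [-1, 0, 0, 2, -1, 0], [0, 0, -1, -1, 2, -1], [0, -1, 0, 0, -1, 2]].
All simple roots have the same length, so the diagram is simply laced. The associated Dynkin diagram is a chain of 5 nodes with one extra node attached to the third node from one end (E_6), so the type is E_6.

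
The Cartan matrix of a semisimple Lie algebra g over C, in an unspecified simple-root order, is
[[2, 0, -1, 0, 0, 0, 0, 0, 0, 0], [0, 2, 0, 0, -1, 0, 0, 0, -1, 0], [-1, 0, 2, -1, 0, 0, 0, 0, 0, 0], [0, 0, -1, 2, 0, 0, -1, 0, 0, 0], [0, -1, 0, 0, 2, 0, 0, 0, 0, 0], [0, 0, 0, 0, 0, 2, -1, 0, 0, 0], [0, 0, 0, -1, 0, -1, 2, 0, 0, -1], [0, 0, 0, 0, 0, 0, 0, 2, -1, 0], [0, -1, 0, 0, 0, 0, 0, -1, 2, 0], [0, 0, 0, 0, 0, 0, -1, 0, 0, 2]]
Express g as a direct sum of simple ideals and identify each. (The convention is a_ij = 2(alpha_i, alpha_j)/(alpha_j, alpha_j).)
The diagram associated to this matrix has two connected components: the simple roots {alpha_2, alpha_5, alpha_8, alpha_9} form a chain of 4 nodes with single edges (A_4), and {alpha_1, alpha_3, alpha_4, alpha_6, alpha_7, alpha_10} form a chain of 4 nodes with a fork of two nodes at one end (D_6). A semisimple Lie algebra decomposes uniquely as the direct sum of simple ideals, one per connected component of its Dynkin diagram, so g ≅ A_4 ⊕ D_6 (dimension 24 + 66 = 90).

type A_4 + type D_6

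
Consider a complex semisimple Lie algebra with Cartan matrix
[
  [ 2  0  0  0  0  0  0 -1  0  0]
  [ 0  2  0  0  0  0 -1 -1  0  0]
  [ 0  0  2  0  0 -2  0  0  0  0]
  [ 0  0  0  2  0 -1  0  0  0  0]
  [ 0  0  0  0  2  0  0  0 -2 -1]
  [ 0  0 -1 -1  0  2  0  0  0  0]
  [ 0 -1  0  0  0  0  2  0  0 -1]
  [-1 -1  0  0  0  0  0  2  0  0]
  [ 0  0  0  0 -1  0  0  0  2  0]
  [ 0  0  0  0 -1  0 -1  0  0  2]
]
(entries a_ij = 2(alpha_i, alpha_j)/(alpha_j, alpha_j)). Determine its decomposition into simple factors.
The diagram associated to this matrix has two connected components: the simple roots {alpha_1, alpha_2, alpha_5, alpha_7, alpha_8, alpha_9, alpha_10} form a chain of 7 nodes with a double edge at one end; the terminal node there is the unique short simple root (B_7), and {alpha_3, alpha_4, alpha_6} form a chain of 3 nodes with a double edge at one end; the terminal node there is the unique long simple root (C_3). A semisimple Lie algebra decomposes uniquely as the direct sum of simple ideals, one per connected component of its Dynkin diagram, so g ≅ B_7 ⊕ C_3 (dimension 105 + 21 = 126).

B_7 (so(15)) + C_3 (sp(6))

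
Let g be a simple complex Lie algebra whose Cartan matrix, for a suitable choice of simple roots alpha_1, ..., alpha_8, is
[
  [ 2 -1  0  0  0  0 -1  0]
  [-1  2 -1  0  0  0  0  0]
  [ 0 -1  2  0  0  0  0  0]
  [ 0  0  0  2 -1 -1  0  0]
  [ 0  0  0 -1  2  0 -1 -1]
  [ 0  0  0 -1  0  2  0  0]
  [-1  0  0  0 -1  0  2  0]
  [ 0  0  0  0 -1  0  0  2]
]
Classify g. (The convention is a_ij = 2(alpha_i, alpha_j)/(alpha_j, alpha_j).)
E_8

The matrix has rank 8 with 2's on the diagonal. Reading the off-diagonal entries as Dynkin edges (a single edge where a_ij = a_ji = -1; a double or triple edge where a_ij * a_ji = 2 or 3), the diagram is a chain of 7 nodes with one extra node attached to the third node from one end (E_8). One simple-root ordering that puts it in standard form is (alpha_6, alpha_8, alpha_4, alpha_5, alpha_7, alpha_1, alpha_2, alpha_3). So the algebra is type E_8.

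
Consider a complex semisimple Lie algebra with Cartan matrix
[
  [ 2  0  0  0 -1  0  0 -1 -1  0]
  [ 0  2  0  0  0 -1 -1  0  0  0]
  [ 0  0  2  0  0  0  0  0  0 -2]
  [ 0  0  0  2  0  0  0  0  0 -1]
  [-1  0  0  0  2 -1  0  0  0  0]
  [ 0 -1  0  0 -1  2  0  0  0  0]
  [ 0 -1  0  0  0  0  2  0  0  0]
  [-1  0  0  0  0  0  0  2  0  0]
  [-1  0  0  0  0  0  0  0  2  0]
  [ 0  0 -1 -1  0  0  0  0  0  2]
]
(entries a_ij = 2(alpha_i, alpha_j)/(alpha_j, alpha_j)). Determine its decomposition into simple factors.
The diagram associated to this matrix has two connected components: the simple roots {alpha_3, alpha_4, alpha_10} form a chain of 3 nodes with a double edge at one end; the terminal node there is the unique long simple root (C_3), and {alpha_1, alpha_2, alpha_5, alpha_6, alpha_7, alpha_8, alpha_9} form a chain of 5 nodes with a fork of two nodes at one end (D_7). A semisimple Lie algebra decomposes uniquely as the direct sum of simple ideals, one per connected component of its Dynkin diagram, so g ≅ C_3 ⊕ D_7 (dimension 21 + 91 = 112).

C_3 + D_7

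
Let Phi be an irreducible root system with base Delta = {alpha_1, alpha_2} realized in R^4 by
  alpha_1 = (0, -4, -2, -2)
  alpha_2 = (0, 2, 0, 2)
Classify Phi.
Compute the Cartan integers a_ij = 2(alpha_i, alpha_j)/(alpha_j, alpha_j); the resulting 2x2 Cartan matrix is
[[2, -3], [-1, 2]].
The roots have two lengths (squared-length ratio 3:1); the short ones are alpha_{2}. The associated Dynkin diagram is two nodes joined by a triple edge (G_2), so the type is G_2.

G_2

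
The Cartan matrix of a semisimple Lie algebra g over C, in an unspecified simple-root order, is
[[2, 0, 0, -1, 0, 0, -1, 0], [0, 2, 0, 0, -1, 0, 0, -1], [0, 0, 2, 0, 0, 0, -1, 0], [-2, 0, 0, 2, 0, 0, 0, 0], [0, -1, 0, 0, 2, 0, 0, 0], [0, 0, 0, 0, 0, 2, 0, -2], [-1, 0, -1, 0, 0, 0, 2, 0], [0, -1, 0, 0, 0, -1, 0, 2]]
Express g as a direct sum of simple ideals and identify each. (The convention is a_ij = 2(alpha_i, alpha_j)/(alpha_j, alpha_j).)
C_4 ⊕ C_4

The diagram associated to this matrix has two connected components: the simple roots {alpha_1, alpha_3, alpha_4, alpha_7} form a chain of 4 nodes with a double edge at one end; the terminal node there is the unique long simple root (C_4), and {alpha_2, alpha_5, alpha_6, alpha_8} form a chain of 4 nodes with a double edge at one end; the terminal node there is the unique long simple root (C_4). A semisimple Lie algebra decomposes uniquely as the direct sum of simple ideals, one per connected component of its Dynkin diagram, so g ≅ C_4 ⊕ C_4 (dimension 36 + 36 = 72).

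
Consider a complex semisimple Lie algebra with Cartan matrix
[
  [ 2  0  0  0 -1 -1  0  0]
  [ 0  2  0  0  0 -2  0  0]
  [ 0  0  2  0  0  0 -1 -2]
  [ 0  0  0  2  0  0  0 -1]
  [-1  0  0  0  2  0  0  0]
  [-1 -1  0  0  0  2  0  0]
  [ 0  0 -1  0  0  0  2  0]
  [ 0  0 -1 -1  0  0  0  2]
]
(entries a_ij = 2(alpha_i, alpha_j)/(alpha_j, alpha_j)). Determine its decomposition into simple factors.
C_4 (sp(8)) ⊕ F_4

The diagram associated to this matrix has two connected components: the simple roots {alpha_1, alpha_2, alpha_5, alpha_6} form a chain of 4 nodes with a double edge at one end; the terminal node there is the unique long simple root (C_4), and {alpha_3, alpha_4, alpha_7, alpha_8} form a chain of 4 nodes with a double edge between the middle two (F_4). A semisimple Lie algebra decomposes uniquely as the direct sum of simple ideals, one per connected component of its Dynkin diagram, so g ≅ C_4 ⊕ F_4 (dimension 36 + 52 = 88).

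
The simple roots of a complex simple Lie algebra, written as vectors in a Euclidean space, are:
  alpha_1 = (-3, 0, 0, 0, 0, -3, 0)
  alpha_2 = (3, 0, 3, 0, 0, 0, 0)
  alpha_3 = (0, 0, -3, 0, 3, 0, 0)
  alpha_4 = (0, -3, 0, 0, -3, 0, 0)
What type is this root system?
Compute the Cartan integers a_ij = 2(alpha_i, alpha_j)/(alpha_j, alpha_j); the resulting 4x4 Cartan matrix is
[[2, -1, 0, 0], [-1, 2, -1, 0], [0, -1, 2, -1], [0, 0, -1, 2]].
All simple roots have the same length, so the diagram is simply laced. The associated Dynkin diagram is a chain of 4 nodes with single edges (A_4), so the type is A_4 (the algebra sl(5)).

A_4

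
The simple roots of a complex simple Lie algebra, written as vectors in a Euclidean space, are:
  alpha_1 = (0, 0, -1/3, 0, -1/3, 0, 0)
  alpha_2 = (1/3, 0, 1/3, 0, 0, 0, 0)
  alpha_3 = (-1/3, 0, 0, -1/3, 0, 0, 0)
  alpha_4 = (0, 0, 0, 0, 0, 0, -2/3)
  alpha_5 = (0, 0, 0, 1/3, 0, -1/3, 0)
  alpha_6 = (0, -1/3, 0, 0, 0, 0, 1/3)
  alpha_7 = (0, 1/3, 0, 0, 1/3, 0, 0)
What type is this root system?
type C_7

Compute the Cartan integers a_ij = 2(alpha_i, alpha_j)/(alpha_j, alpha_j); the resulting 7x7 Cartan matrix is
[[2, -1, 0, 0, 0, 0, -1], [-1, 2, -1, 0, 0, 0, 0], [0, -1, 2, 0, -1, 0, 0], [0, 0, 0, 2, 0, -2, 0], [0, 0, -1, 0, 2, 0, 0], [0, 0, 0, -1, 0, 2, -1], [-1, 0, 0, 0, 0, -1, 2]].
The roots have two lengths (squared-length ratio 2:1); the short ones are alpha_{1,2,3,5,6,7}. The associated Dynkin diagram is a chain of 7 nodes with a double edge at one end; the terminal node there is the unique long simple root (C_7), so the type is C_7 (the algebra sp(14)).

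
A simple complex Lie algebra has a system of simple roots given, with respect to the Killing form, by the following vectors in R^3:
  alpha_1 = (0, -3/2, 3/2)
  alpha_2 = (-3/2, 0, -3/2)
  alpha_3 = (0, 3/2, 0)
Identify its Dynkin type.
Compute the Cartan integers a_ij = 2(alpha_i, alpha_j)/(alpha_j, alpha_j); the resulting 3x3 Cartan matrix is
[[2, -1, -2], [-1, 2, 0], [-1, 0, 2]].
The roots have two lengths (squared-length ratio 2:1); the short ones are alpha_{3}. The associated Dynkin diagram is a chain of 3 nodes with a double edge at one end; the terminal node there is the unique short simple root (B_3), so the type is B_3 (the algebra so(7)).

type B_3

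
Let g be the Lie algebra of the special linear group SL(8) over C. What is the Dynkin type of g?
This is sl(8), which has dimension 8^2 - 1 = 63 and rank 8 - 1 = 7 (a Cartan subalgebra is the diagonal traceless matrices). In the classification of classical Lie algebras, the special linear algebra sl(n+1) has type A_n; here n = 7, so the Dynkin diagram is a chain of 7 nodes with single edges (A_7). Hence the type is A_7.

A7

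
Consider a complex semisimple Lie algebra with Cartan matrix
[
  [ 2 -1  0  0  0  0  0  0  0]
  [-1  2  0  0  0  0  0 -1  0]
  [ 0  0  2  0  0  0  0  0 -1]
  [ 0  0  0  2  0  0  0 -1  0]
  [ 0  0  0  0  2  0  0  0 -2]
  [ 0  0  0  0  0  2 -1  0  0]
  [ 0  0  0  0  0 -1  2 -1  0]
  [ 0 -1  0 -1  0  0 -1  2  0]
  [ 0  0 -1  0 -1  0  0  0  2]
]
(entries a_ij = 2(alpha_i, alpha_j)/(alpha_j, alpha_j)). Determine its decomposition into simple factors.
C3 + E6

The diagram associated to this matrix has two connected components: the simple roots {alpha_3, alpha_5, alpha_9} form a chain of 3 nodes with a double edge at one end; the terminal node there is the unique long simple root (C_3), and {alpha_1, alpha_2, alpha_4, alpha_6, alpha_7, alpha_8} form a chain of 5 nodes with one extra node attached to the third node from one end (E_6). A semisimple Lie algebra decomposes uniquely as the direct sum of simple ideals, one per connected component of its Dynkin diagram, so g ≅ C_3 ⊕ E_6 (dimension 21 + 78 = 99).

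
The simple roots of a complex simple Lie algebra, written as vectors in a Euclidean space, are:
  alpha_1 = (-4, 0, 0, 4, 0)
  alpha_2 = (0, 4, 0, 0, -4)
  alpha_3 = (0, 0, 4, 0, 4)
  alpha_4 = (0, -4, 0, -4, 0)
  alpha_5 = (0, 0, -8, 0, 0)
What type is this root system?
Compute the Cartan integers a_ij = 2(alpha_i, alpha_j)/(alpha_j, alpha_j); the resulting 5x5 Cartan matrix is
[[2, 0, 0, -1, 0], [0, 2, -1, -1, 0], [0, -1, 2, 0, -1], [-1, -1, 0, 2, 0], [0, 0, -2, 0, 2]].
The roots have two lengths (squared-length ratio 2:1); the short ones are alpha_{1,2,3,4}. The associated Dynkin diagram is a chain of 5 nodes with a double edge at one end; the terminal node there is the unique long simple root (C_5), so the type is C_5 (the algebra sp(10)).

C5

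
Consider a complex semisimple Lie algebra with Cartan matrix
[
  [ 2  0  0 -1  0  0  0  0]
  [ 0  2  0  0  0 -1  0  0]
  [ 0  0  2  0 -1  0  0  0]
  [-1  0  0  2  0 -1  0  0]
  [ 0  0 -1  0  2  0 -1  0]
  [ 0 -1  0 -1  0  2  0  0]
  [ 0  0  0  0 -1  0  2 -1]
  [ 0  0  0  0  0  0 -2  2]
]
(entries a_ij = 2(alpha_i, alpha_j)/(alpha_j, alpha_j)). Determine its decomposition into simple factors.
The diagram associated to this matrix has two connected components: the simple roots {alpha_1, alpha_2, alpha_4, alpha_6} form a chain of 4 nodes with single edges (A_4), and {alpha_3, alpha_5, alpha_7, alpha_8} form a chain of 4 nodes with a double edge at one end; the terminal node there is the unique long simple root (C_4). A semisimple Lie algebra decomposes uniquely as the direct sum of simple ideals, one per connected component of its Dynkin diagram, so g ≅ A_4 ⊕ C_4 (dimension 24 + 36 = 60).

type A_4 + type C_4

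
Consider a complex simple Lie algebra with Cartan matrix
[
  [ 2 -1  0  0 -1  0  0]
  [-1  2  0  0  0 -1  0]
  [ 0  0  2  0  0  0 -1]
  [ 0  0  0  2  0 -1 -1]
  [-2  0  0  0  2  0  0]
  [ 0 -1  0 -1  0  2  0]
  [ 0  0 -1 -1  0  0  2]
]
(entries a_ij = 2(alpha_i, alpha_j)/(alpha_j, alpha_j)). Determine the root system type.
The matrix has rank 7 with 2's on the diagonal. Reading the off-diagonal entries as Dynkin edges (a single edge where a_ij = a_ji = -1; a double or triple edge where a_ij * a_ji = 2 or 3), the diagram is a chain of 7 nodes with a double edge at one end; the terminal node there is the unique long simple root (C_7). One simple-root ordering that puts it in standard form is (alpha_3, alpha_7, alpha_4, alpha_6, alpha_2, alpha_1, alpha_5). So the algebra is type C_7, i.e. sp(14).

type C_7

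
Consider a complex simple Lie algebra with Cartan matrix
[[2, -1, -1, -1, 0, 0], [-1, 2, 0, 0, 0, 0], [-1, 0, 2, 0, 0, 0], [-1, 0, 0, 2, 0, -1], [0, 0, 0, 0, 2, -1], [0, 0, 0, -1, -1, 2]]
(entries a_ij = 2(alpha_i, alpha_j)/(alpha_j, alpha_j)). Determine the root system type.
The matrix has rank 6 with 2's on the diagonal. Reading the off-diagonal entries as Dynkin edges (a single edge where a_ij = a_ji = -1; a double or triple edge where a_ij * a_ji = 2 or 3), the diagram is a chain of 4 nodes with a fork of two nodes at one end (D_6). One simple-root ordering that puts it in standard form is (alpha_5, alpha_6, alpha_4, alpha_1, alpha_3, alpha_2). So the algebra is type D_6, i.e. so(12).

D_6 (so(12))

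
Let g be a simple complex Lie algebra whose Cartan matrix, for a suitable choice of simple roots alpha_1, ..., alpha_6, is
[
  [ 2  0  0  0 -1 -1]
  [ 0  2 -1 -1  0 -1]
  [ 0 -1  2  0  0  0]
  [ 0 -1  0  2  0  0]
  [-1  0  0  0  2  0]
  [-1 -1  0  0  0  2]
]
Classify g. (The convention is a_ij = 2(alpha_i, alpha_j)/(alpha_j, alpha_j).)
D_6

The matrix has rank 6 with 2's on the diagonal. Reading the off-diagonal entries as Dynkin edges (a single edge where a_ij = a_ji = -1; a double or triple edge where a_ij * a_ji = 2 or 3), the diagram is a chain of 4 nodes with a fork of two nodes at one end (D_6). One simple-root ordering that puts it in standard form is (alpha_5, alpha_1, alpha_6, alpha_2, alpha_4, alpha_3). So the algebra is type D_6, i.e. so(12).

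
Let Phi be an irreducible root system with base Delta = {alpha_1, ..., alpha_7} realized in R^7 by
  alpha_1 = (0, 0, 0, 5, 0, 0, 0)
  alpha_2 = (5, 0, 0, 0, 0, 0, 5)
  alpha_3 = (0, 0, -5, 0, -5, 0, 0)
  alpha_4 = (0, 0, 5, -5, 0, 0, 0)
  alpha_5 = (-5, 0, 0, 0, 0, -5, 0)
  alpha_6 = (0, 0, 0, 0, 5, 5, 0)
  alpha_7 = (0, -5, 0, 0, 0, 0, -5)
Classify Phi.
Compute the Cartan integers a_ij = 2(alpha_i, alpha_j)/(alpha_j, alpha_j); the resulting 7x7 Cartan matrix is
[[2, 0, 0, -1, 0, 0, 0], [0, 2, 0, 0, -1, 0, -1], [0, 0, 2, -1, 0, -1, 0], [-2, 0, -1, 2, 0, 0, 0], [0, -1, 0, 0, 2, -1, 0], [0, 0, -1, 0, -1, 2, 0], [0, -1, 0, 0, 0, 0, 2]].
The roots have two lengths (squared-length ratio 2:1); the short ones are alpha_{1}. The associated Dynkin diagram is a chain of 7 nodes with a double edge at one end; the terminal node there is the unique short simple root (B_7), so the type is B_7 (the algebra so(15)).

B7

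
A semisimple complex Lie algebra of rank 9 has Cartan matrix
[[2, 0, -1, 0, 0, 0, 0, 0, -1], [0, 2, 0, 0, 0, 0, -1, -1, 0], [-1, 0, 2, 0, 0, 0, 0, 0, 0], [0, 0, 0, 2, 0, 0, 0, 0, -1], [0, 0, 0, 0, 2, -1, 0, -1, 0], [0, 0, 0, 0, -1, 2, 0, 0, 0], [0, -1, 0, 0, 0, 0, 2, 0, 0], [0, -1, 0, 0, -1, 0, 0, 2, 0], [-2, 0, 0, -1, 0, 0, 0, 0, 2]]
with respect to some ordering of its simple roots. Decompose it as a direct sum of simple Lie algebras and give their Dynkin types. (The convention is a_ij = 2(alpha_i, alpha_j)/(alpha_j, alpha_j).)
type A_5 + type F_4

The diagram associated to this matrix has two connected components: the simple roots {alpha_2, alpha_5, alpha_6, alpha_7, alpha_8} form a chain of 5 nodes with single edges (A_5), and {alpha_1, alpha_3, alpha_4, alpha_9} form a chain of 4 nodes with a double edge between the middle two (F_4). A semisimple Lie algebra decomposes uniquely as the direct sum of simple ideals, one per connected component of its Dynkin diagram, so g ≅ A_5 ⊕ F_4 (dimension 35 + 52 = 87).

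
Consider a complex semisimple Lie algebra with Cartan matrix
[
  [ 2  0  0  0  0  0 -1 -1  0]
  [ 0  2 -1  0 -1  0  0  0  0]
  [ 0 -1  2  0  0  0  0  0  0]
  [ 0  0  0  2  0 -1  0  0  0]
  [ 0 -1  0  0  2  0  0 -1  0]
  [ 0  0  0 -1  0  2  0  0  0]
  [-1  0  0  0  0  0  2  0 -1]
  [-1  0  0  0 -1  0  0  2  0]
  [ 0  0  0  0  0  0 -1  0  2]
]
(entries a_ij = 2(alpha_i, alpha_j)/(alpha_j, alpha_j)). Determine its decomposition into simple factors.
The diagram associated to this matrix has two connected components: the simple roots {alpha_4, alpha_6} form a chain of 2 nodes with single edges (A_2), and {alpha_1, alpha_2, alpha_3, alpha_5, alpha_7, alpha_8, alpha_9} form a chain of 7 nodes with single edges (A_7). A semisimple Lie algebra decomposes uniquely as the direct sum of simple ideals, one per connected component of its Dynkin diagram, so g ≅ A_2 ⊕ A_7 (dimension 8 + 63 = 71).

A_2 (sl(3)) + A_7 (sl(8))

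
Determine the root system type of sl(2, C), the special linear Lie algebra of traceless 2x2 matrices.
This is sl(2), which has dimension 2^2 - 1 = 3 and rank 2 - 1 = 1 (a Cartan subalgebra is the diagonal traceless matrices). In the classification of classical Lie algebras, the special linear algebra sl(n+1) has type A_n; here n = 1, so the Dynkin diagram is a chain of 1 nodes with single edges (A_1). Hence the type is A_1.

A_1 (sl(2))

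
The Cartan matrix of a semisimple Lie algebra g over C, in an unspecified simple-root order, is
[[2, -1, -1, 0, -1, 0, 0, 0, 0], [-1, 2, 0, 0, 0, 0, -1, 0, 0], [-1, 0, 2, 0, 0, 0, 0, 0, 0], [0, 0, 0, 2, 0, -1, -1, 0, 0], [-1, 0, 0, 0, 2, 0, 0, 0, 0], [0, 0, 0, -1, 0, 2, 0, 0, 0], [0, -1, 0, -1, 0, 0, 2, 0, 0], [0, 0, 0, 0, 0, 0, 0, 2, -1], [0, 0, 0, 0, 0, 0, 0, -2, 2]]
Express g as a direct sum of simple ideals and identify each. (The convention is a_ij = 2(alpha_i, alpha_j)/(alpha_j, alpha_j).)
The diagram associated to this matrix has two connected components: the simple roots {alpha_8, alpha_9} form a chain of 2 nodes with a double edge at one end; the terminal node there is the unique short simple root (B_2), and {alpha_1, alpha_2, alpha_3, alpha_4, alpha_5, alpha_6, alpha_7} form a chain of 5 nodes with a fork of two nodes at one end (D_7). A semisimple Lie algebra decomposes uniquely as the direct sum of simple ideals, one per connected component of its Dynkin diagram, so g ≅ B_2 ⊕ D_7 (dimension 10 + 91 = 101).

B_2 ⊕ D_7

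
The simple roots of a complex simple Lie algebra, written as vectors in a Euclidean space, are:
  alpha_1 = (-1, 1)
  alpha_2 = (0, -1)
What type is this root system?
Compute the Cartan integers a_ij = 2(alpha_i, alpha_j)/(alpha_j, alpha_j); the resulting 2x2 Cartan matrix is
[[2, -2], [-1, 2]].
The roots have two lengths (squared-length ratio 2:1); the short ones are alpha_{2}. The associated Dynkin diagram is a chain of 2 nodes with a double edge at one end; the terminal node there is the unique short simple root (B_2), so the type is B_2 (the algebra so(5)).

B_2 (so(5))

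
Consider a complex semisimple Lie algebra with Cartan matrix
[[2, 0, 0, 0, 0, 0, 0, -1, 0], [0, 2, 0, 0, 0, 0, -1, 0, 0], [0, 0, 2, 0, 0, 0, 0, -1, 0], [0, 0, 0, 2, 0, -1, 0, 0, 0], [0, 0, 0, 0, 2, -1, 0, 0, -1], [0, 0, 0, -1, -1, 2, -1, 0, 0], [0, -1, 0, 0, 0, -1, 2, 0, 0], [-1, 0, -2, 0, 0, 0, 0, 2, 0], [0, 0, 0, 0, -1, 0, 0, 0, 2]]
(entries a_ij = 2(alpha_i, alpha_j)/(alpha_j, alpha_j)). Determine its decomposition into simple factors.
The diagram associated to this matrix has two connected components: the simple roots {alpha_1, alpha_3, alpha_8} form a chain of 3 nodes with a double edge at one end; the terminal node there is the unique short simple root (B_3), and {alpha_2, alpha_4, alpha_5, alpha_6, alpha_7, alpha_9} form a chain of 5 nodes with one extra node attached to the third node from one end (E_6). A semisimple Lie algebra decomposes uniquely as the direct sum of simple ideals, one per connected component of its Dynkin diagram, so g ≅ B_3 ⊕ E_6 (dimension 21 + 78 = 99).

B3 + E6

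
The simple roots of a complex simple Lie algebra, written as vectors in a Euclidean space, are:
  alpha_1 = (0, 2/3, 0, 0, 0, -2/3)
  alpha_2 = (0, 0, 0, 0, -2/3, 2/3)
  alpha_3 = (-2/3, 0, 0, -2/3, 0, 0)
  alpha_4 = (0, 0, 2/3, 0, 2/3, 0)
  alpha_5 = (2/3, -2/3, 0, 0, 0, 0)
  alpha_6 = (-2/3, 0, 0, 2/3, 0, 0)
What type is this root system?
Compute the Cartan integers a_ij = 2(alpha_i, alpha_j)/(alpha_j, alpha_j); the resulting 6x6 Cartan matrix is
[[2, -1, 0, 0, -1, 0], [-1, 2, 0, -1, 0, 0], [0, 0, 2, 0, -1, 0], [0, -1, 0, 2, 0, 0], [-1, 0, -1, 0, 2, -1], [0, 0, 0, 0, -1, 2]].
All simple roots have the same length, so the diagram is simply laced. The associated Dynkin diagram is a chain of 4 nodes with a fork of two nodes at one end (D_6), so the type is D_6 (the algebra so(12)).

D6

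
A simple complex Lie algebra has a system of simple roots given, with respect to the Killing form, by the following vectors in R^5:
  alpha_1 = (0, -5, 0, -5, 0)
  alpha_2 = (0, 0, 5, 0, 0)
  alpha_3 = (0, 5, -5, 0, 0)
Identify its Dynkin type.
type B_3

Compute the Cartan integers a_ij = 2(alpha_i, alpha_j)/(alpha_j, alpha_j); the resulting 3x3 Cartan matrix is
[[2, 0, -1], [0, 2, -1], [-1, -2, 2]].
The roots have two lengths (squared-length ratio 2:1); the short ones are alpha_{2}. The associated Dynkin diagram is a chain of 3 nodes with a double edge at one end; the terminal node there is the unique short simple root (B_3), so the type is B_3 (the algebra so(7)).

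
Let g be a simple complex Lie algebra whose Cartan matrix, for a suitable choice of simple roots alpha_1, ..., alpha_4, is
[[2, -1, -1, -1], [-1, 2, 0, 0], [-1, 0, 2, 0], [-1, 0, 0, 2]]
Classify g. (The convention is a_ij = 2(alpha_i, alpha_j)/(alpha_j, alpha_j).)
The matrix has rank 4 with 2's on the diagonal. Reading the off-diagonal entries as Dynkin edges (a single edge where a_ij = a_ji = -1; a double or triple edge where a_ij * a_ji = 2 or 3), the diagram is a chain of 2 nodes with a fork of two nodes at one end (D_4). One simple-root ordering that puts it in standard form is (alpha_4, alpha_1, alpha_2, alpha_3). So the algebra is type D_4, i.e. so(8).

D4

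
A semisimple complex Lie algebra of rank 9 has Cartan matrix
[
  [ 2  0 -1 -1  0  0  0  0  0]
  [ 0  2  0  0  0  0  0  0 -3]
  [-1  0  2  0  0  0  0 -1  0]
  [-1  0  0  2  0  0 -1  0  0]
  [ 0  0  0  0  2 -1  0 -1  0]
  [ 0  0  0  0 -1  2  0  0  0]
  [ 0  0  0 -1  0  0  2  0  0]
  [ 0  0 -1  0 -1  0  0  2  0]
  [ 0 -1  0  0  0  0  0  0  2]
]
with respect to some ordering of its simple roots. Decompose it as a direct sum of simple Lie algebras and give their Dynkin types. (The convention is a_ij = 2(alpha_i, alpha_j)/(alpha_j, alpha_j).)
A7 + G2

The diagram associated to this matrix has two connected components: the simple roots {alpha_1, alpha_3, alpha_4, alpha_5, alpha_6, alpha_7, alpha_8} form a chain of 7 nodes with single edges (A_7), and {alpha_2, alpha_9} form two nodes joined by a triple edge (G_2). A semisimple Lie algebra decomposes uniquely as the direct sum of simple ideals, one per connected component of its Dynkin diagram, so g ≅ A_7 ⊕ G_2 (dimension 63 + 14 = 77).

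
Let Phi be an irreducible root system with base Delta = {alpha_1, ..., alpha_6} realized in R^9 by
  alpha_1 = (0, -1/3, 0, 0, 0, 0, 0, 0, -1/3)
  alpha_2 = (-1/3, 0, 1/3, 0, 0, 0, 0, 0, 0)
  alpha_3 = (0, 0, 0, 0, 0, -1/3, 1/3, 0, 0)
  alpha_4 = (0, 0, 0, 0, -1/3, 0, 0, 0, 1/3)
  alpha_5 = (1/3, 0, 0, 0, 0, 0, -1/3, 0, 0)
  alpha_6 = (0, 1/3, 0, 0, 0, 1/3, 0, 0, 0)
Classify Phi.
Compute the Cartan integers a_ij = 2(alpha_i, alpha_j)/(alpha_j, alpha_j); the resulting 6x6 Cartan matrix is
[[2, 0, 0, -1, 0, -1], [0, 2, 0, 0, -1, 0], [0, 0, 2, 0, -1, -1], [-1, 0, 0, 2, 0, 0], [0, -1, -1, 0, 2, 0], [-1, 0, -1, 0, 0, 2]].
All simple roots have the same length, so the diagram is simply laced. The associated Dynkin diagram is a chain of 6 nodes with single edges (A_6), so the type is A_6 (the algebra sl(7)).

A6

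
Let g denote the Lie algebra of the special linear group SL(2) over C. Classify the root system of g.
type A_1

This is sl(2), which has dimension 2^2 - 1 = 3 and rank 2 - 1 = 1 (a Cartan subalgebra is the diagonal traceless matrices). In the classification of classical Lie algebras, the special linear algebra sl(n+1) has type A_n; here n = 1, so the Dynkin diagram is a chain of 1 nodes with single edges (A_1). Hence the type is A_1.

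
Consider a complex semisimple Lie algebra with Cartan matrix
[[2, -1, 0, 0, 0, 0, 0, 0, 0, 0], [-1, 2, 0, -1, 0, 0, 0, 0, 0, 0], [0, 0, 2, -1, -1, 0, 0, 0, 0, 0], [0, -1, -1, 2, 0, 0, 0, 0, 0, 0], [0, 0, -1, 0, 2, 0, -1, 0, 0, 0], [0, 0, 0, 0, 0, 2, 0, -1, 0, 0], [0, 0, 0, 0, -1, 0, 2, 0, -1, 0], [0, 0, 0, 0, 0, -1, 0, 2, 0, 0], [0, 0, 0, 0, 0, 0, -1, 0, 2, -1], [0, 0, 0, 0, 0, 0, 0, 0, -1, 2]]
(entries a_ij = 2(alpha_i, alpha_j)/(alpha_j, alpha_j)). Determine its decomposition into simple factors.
type A_2 + type A_8

The diagram associated to this matrix has two connected components: the simple roots {alpha_6, alpha_8} form a chain of 2 nodes with single edges (A_2), and {alpha_1, alpha_2, alpha_3, alpha_4, alpha_5, alpha_7, alpha_9, alpha_10} form a chain of 8 nodes with single edges (A_8). A semisimple Lie algebra decomposes uniquely as the direct sum of simple ideals, one per connected component of its Dynkin diagram, so g ≅ A_2 ⊕ A_8 (dimension 8 + 80 = 88).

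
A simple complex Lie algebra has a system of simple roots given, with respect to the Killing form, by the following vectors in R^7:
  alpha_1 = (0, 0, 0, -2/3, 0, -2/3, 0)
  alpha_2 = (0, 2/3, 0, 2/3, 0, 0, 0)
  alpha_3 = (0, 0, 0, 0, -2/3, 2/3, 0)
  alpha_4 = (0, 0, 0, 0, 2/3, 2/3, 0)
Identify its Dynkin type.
Compute the Cartan integers a_ij = 2(alpha_i, alpha_j)/(alpha_j, alpha_j); the resulting 4x4 Cartan matrix is
[[2, -1, -1, -1], [-1, 2, 0, 0], [-1, 0, 2, 0], [-1, 0, 0, 2]].
All simple roots have the same length, so the diagram is simply laced. The associated Dynkin diagram is a chain of 2 nodes with a fork of two nodes at one end (D_4), so the type is D_4 (the algebra so(8)).

D4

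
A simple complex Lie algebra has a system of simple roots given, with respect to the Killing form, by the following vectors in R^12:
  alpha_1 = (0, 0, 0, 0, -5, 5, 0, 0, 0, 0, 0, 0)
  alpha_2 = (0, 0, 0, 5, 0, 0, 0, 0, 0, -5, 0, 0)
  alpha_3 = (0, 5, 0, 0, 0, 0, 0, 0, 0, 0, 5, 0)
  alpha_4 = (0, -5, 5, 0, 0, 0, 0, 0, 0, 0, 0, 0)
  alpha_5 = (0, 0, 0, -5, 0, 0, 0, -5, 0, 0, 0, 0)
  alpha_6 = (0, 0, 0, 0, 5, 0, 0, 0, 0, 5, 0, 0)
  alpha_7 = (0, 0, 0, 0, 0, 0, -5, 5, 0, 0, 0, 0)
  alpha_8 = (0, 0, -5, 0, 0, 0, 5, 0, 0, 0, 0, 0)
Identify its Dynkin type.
Compute the Cartan integers a_ij = 2(alpha_i, alpha_j)/(alpha_j, alpha_j); the resulting 8x8 Cartan matrix is
[[2, 0, 0, 0, 0, -1, 0, 0], [0, 2, 0, 0, -1, -1, 0, 0], [0, 0, 2, -1, 0, 0, 0, 0], [0, 0, -1, 2, 0, 0, 0, -1], [0, -1, 0, 0, 2, 0, -1, 0], [-1, -1, 0, 0, 0, 2, 0, 0], [0, 0, 0, 0, -1, 0, 2, -1], [0, 0, 0, -1, 0, 0, -1, 2]].
All simple roots have the same length, so the diagram is simply laced. The associated Dynkin diagram is a chain of 8 nodes with single edges (A_8), so the type is A_8 (the algebra sl(9)).

type A_8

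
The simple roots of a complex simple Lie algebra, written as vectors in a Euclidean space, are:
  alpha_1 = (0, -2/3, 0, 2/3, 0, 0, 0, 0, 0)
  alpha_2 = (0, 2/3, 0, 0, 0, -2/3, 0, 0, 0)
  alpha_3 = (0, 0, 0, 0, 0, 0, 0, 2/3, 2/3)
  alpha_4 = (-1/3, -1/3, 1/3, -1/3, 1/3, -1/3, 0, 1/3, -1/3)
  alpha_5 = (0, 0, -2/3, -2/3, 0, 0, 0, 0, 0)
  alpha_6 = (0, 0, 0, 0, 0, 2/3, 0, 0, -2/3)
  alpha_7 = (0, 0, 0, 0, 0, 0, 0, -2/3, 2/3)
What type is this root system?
Compute the Cartan integers a_ij = 2(alpha_i, alpha_j)/(alpha_j, alpha_j); the resulting 7x7 Cartan matrix is
[[2, -1, 0, 0, -1, 0, 0], [-1, 2, 0, 0, 0, -1, 0], [0, 0, 2, 0, 0, -1, 0], [0, 0, 0, 2, 0, 0, -1], [-1, 0, 0, 0, 2, 0, 0], [0, -1, -1, 0, 0, 2, -1], [0, 0, 0, -1, 0, -1, 2]].
All simple roots have the same length, so the diagram is simply laced. The associated Dynkin diagram is a chain of 6 nodes with one extra node attached to the third node from one end (E_7), so the type is E_7.

E7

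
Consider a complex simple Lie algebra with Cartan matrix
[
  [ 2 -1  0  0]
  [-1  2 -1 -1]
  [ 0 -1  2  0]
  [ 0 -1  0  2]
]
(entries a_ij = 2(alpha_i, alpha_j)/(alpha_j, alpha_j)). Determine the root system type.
D_4 (so(8))

The matrix has rank 4 with 2's on the diagonal. Reading the off-diagonal entries as Dynkin edges (a single edge where a_ij = a_ji = -1; a double or triple edge where a_ij * a_ji = 2 or 3), the diagram is a chain of 2 nodes with a fork of two nodes at one end (D_4). One simple-root ordering that puts it in standard form is (alpha_3, alpha_2, alpha_4, alpha_1). So the algebra is type D_4, i.e. so(8).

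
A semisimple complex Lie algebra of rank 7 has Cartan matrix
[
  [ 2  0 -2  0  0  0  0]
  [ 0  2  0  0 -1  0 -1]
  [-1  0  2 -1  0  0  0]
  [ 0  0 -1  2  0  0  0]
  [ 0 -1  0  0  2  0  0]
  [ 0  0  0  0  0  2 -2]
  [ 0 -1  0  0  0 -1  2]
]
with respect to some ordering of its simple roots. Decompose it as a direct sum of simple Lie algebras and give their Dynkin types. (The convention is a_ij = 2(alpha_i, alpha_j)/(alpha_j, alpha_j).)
The diagram associated to this matrix has two connected components: the simple roots {alpha_1, alpha_3, alpha_4} form a chain of 3 nodes with a double edge at one end; the terminal node there is the unique long simple root (C_3), and {alpha_2, alpha_5, alpha_6, alpha_7} form a chain of 4 nodes with a double edge at one end; the terminal node there is the unique long simple root (C_4). A semisimple Lie algebra decomposes uniquely as the direct sum of simple ideals, one per connected component of its Dynkin diagram, so g ≅ C_3 ⊕ C_4 (dimension 21 + 36 = 57).

C3 + C4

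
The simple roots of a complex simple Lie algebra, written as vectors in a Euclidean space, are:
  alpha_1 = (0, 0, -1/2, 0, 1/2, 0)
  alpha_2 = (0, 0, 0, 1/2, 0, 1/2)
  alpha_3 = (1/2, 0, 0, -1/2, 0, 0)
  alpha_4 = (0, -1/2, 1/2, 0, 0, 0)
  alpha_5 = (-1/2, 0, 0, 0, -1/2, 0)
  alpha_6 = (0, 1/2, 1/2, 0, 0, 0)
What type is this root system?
type D_6

Compute the Cartan integers a_ij = 2(alpha_i, alpha_j)/(alpha_j, alpha_j); the resulting 6x6 Cartan matrix is
[[2, 0, 0, -1, -1, -1], [0, 2, -1, 0, 0, 0], [0, -1, 2, 0, -1, 0], [-1, 0, 0, 2, 0, 0], [-1, 0, -1, 0, 2, 0], [-1, 0, 0, 0, 0, 2]].
All simple roots have the same length, so the diagram is simply laced. The associated Dynkin diagram is a chain of 4 nodes with a fork of two nodes at one end (D_6), so the type is D_6 (the algebra so(12)).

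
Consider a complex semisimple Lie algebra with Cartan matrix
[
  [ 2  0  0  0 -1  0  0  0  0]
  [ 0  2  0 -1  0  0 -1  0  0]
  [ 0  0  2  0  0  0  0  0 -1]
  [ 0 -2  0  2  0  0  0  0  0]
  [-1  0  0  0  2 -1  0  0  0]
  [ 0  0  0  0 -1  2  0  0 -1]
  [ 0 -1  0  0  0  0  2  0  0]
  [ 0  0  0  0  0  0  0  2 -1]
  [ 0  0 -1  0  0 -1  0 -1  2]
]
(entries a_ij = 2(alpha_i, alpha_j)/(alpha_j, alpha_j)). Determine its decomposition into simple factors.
The diagram associated to this matrix has two connected components: the simple roots {alpha_2, alpha_4, alpha_7} form a chain of 3 nodes with a double edge at one end; the terminal node there is the unique long simple root (C_3), and {alpha_1, alpha_3, alpha_5, alpha_6, alpha_8, alpha_9} form a chain of 4 nodes with a fork of two nodes at one end (D_6). A semisimple Lie algebra decomposes uniquely as the direct sum of simple ideals, one per connected component of its Dynkin diagram, so g ≅ C_3 ⊕ D_6 (dimension 21 + 66 = 87).

C3 ⊕ D6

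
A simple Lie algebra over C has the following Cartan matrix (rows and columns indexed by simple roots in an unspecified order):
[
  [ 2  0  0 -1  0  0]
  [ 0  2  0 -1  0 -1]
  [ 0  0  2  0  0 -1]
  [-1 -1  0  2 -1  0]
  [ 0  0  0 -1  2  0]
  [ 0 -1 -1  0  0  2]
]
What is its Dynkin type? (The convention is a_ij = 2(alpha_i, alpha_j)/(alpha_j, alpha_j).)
D_6

The matrix has rank 6 with 2's on the diagonal. Reading the off-diagonal entries as Dynkin edges (a single edge where a_ij = a_ji = -1; a double or triple edge where a_ij * a_ji = 2 or 3), the diagram is a chain of 4 nodes with a fork of two nodes at one end (D_6). One simple-root ordering that puts it in standard form is (alpha_3, alpha_6, alpha_2, alpha_4, alpha_5, alpha_1). So the algebra is type D_6, i.e. so(12).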